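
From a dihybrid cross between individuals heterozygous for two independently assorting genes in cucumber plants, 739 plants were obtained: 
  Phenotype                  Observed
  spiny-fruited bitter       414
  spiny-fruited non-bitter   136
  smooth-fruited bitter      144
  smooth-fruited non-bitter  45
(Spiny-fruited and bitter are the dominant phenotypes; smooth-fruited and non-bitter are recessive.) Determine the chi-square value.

A dihybrid F₂ with independent assortment and complete dominance at both loci gives a 9:3:3:1 phenotypic ratio.
Expected counts for N = 739 under a 9:3:3:1 ratio (total parts = 16):
  spiny-fruited bitter: 739 × 9/16 = 415.6875
  spiny-fruited non-bitter: 739 × 3/16 = 138.5625
  smooth-fruited bitter: 739 × 3/16 = 138.5625
  smooth-fruited non-bitter: 739 × 1/16 = 46.1875
χ² = Σ (O − E)² / E
  spiny-fruited bitter: (414 − 415.6875)² / 415.6875 = 0.0069
  spiny-fruited non-bitter: (136 − 138.5625)² / 138.5625 = 0.0474
  smooth-fruited bitter: (144 − 138.5625)² / 138.5625 = 0.2134
  smooth-fruited non-bitter: (45 − 46.1875)² / 46.1875 = 0.0305
χ² = 0.0069 + 0.0474 + 0.2134 + 0.0305 = 0.2982 ≈ 0.298

0.298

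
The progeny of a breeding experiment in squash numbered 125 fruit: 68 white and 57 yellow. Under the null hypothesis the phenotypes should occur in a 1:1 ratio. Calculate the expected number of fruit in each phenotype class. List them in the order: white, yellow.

62.5, 62.5

Expected counts for N = 125 under a 1:1 ratio (total parts = 2):
  white: 125 × 1/2 = 62.5
  yellow: 125 × 1/2 = 62.5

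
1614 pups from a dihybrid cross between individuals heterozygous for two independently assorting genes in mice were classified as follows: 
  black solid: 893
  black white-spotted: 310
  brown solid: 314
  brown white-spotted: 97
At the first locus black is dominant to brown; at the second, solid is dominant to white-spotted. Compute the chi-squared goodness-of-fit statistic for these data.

1.000

A dihybrid F₂ with independent assortment and complete dominance at both loci gives a 9:3:3:1 phenotypic ratio.
Under the 9:3:3:1 hypothesis (Σ ratio = 16, N = 1614):
  black solid: 1614 × 9/16 = 907.875
  black white-spotted: 1614 × 3/16 = 302.625
  brown solid: 1614 × 3/16 = 302.625
  brown white-spotted: 1614 × 1/16 = 100.875
χ² = Σ (O − E)² / E
  black solid: (893 − 907.875)² / 907.875 = 0.2437
  black white-spotted: (310 − 302.625)² / 302.625 = 0.1797
  brown solid: (314 − 302.625)² / 302.625 = 0.4276
  brown white-spotted: (97 − 100.875)² / 100.875 = 0.1489
χ² = 0.2437 + 0.1797 + 0.4276 + 0.1489 = 0.9999 ≈ 1.000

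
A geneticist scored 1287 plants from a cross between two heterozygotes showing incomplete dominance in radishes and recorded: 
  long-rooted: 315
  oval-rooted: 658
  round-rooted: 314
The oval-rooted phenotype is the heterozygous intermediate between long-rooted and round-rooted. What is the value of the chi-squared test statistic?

0.655

With incomplete dominance, a heterozygote × heterozygote cross gives a 1:2:1 phenotypic ratio.
Total ratio parts = 4. Expected numbers out of 1287:
  long-rooted: 1287 × 1/4 = 321.75
  oval-rooted: 1287 × 2/4 = 643.5
  round-rooted: 1287 × 1/4 = 321.75
χ² = Σ (O − E)² / E
  long-rooted: (315 − 321.75)² / 321.75 = 0.1416
  oval-rooted: (658 − 643.5)² / 643.5 = 0.3267
  round-rooted: (314 − 321.75)² / 321.75 = 0.1867
χ² = 0.1416 + 0.3267 + 0.1867 = 0.655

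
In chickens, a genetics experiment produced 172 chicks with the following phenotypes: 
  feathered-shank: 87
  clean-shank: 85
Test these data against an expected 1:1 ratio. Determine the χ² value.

Expected counts for N = 172 under a 1:1 ratio (total parts = 2):
  feathered-shank: 172 × 1/2 = 86
  clean-shank: 172 × 1/2 = 86
χ² = Σ (O − E)² / E
  feathered-shank: (87 − 86)² / 86 = 0.0116
  clean-shank: (85 − 86)² / 86 = 0.0116
χ² = 0.0116 + 0.0116 = 0.0232 ≈ 0.023

0.023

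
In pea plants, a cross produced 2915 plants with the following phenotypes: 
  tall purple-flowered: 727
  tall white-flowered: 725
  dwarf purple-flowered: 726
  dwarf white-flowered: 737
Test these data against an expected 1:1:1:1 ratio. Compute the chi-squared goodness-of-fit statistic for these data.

0.127

Under the 1:1:1:1 hypothesis (Σ ratio = 4, N = 2915):
  tall purple-flowered: 2915 × 1/4 = 728.75
  tall white-flowered: 2915 × 1/4 = 728.75
  dwarf purple-flowered: 2915 × 1/4 = 728.75
  dwarf white-flowered: 2915 × 1/4 = 728.75
χ² = Σ (O − E)² / E
  tall purple-flowered: (727 − 728.75)² / 728.75 = 0.0042
  tall white-flowered: (725 − 728.75)² / 728.75 = 0.0193
  dwarf purple-flowered: (726 − 728.75)² / 728.75 = 0.0104
  dwarf white-flowered: (737 − 728.75)² / 728.75 = 0.0934
χ² = 0.0042 + 0.0193 + 0.0104 + 0.0934 = 0.1273 ≈ 0.127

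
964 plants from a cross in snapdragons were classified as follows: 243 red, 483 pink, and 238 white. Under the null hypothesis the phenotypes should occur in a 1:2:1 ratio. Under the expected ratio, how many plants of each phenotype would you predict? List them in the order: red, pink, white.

241, 482, 241

Expected counts for N = 964 under a 1:2:1 ratio (total parts = 4):
  red: 964 × 1/4 = 241
  pink: 964 × 2/4 = 482
  white: 964 × 1/4 = 241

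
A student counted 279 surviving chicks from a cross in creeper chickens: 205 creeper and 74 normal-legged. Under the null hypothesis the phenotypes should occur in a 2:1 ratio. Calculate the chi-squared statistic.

Total ratio parts = 3. Expected numbers out of 279:
  creeper: 279 × 2/3 = 186
  normal-legged: 279 × 1/3 = 93
χ² = Σ (O − E)² / E
  creeper: (205 − 186)² / 186 = 1.9409
  normal-legged: (74 − 93)² / 93 = 3.8817
χ² = 1.9409 + 3.8817 = 5.8226 ≈ 5.823

5.823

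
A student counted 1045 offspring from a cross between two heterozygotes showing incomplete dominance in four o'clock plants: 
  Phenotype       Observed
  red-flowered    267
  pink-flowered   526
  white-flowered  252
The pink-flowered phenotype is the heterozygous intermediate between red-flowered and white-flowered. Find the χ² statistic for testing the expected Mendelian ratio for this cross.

0.478

With incomplete dominance, a heterozygote × heterozygote cross gives a 1:2:1 phenotypic ratio.
Expected counts for N = 1045 under a 1:2:1 ratio (total parts = 4):
  red-flowered: 1045 × 1/4 = 261.25
  pink-flowered: 1045 × 2/4 = 522.5
  white-flowered: 1045 × 1/4 = 261.25
χ² = Σ (O − E)² / E
  red-flowered: (267 − 261.25)² / 261.25 = 0.1266
  pink-flowered: (526 − 522.5)² / 522.5 = 0.0234
  white-flowered: (252 − 261.25)² / 261.25 = 0.3275
χ² = 0.1266 + 0.0234 + 0.3275 = 0.4775 ≈ 0.478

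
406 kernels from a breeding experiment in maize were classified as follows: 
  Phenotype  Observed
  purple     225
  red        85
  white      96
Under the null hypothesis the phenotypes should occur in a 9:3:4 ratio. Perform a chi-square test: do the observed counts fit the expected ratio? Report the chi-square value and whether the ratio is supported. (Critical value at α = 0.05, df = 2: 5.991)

1.383; consistent

Total ratio parts = 16. Expected numbers out of 406:
  purple: 406 × 9/16 = 228.375
  red: 406 × 3/16 = 76.125
  white: 406 × 4/16 = 101.5
χ² = Σ (O − E)² / E
  purple: (225 − 228.375)² / 228.375 = 0.0499
  red: (85 − 76.125)² / 76.125 = 1.0347
  white: (96 − 101.5)² / 101.5 = 0.2980
χ² = 0.0499 + 1.0347 + 0.2980 = 1.3826 ≈ 1.383
Degrees of freedom = 3 − 1 = 2; critical value at α = 0.05 is 5.991.
Since 1.383 < 5.991, we fail to reject the null hypothesis — the data are consistent with the 9:3:4 ratio.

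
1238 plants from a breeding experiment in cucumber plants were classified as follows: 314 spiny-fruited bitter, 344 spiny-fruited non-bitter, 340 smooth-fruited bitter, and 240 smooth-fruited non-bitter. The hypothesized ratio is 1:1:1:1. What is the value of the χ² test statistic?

Total ratio parts = 4. Expected numbers out of 1238:
  spiny-fruited bitter: 1238 × 1/4 = 309.5
  spiny-fruited non-bitter: 1238 × 1/4 = 309.5
  smooth-fruited bitter: 1238 × 1/4 = 309.5
  smooth-fruited non-bitter: 1238 × 1/4 = 309.5
χ² = Σ (O − E)² / E
  spiny-fruited bitter: (314 − 309.5)² / 309.5 = 0.0654
  spiny-fruited non-bitter: (344 − 309.5)² / 309.5 = 3.8457
  smooth-fruited bitter: (340 − 309.5)² / 309.5 = 3.0057
  smooth-fruited non-bitter: (240 − 309.5)² / 309.5 = 15.6066
χ² = 0.0654 + 3.8457 + 3.0057 + 15.6066 = 22.5234 ≈ 22.523

22.523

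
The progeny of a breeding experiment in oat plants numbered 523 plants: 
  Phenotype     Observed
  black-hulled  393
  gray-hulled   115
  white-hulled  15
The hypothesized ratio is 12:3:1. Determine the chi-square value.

Expected counts for N = 523 under a 12:3:1 ratio (total parts = 16):
  black-hulled: 523 × 12/16 = 392.25
  gray-hulled: 523 × 3/16 = 98.0625
  white-hulled: 523 × 1/16 = 32.6875
χ² = Σ (O − E)² / E
  black-hulled: (393 − 392.25)² / 392.25 = 0.0014
  gray-hulled: (115 − 98.0625)² / 98.0625 = 2.9255
  white-hulled: (15 − 32.6875)² / 32.6875 = 9.5709
χ² = 0.0014 + 2.9255 + 9.5709 = 12.4978 ≈ 12.498

12.498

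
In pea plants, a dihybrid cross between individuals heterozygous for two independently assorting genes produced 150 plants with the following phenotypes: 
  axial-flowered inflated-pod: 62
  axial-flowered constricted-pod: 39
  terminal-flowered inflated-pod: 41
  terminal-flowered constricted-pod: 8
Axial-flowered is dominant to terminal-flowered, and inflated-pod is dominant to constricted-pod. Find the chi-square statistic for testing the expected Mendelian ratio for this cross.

A dihybrid F₂ with independent assortment and complete dominance at both loci gives a 9:3:3:1 phenotypic ratio.
Under the 9:3:3:1 hypothesis (Σ ratio = 16, N = 150):
  axial-flowered inflated-pod: 150 × 9/16 = 84.375
  axial-flowered constricted-pod: 150 × 3/16 = 28.125
  terminal-flowered inflated-pod: 150 × 3/16 = 28.125
  terminal-flowered constricted-pod: 150 × 1/16 = 9.375
χ² = Σ (O − E)² / E
  axial-flowered inflated-pod: (62 − 84.375)² / 84.375 = 5.9335
  axial-flowered constricted-pod: (39 − 28.125)² / 28.125 = 4.2050
  terminal-flowered inflated-pod: (41 − 28.125)² / 28.125 = 5.8939
  terminal-flowered constricted-pod: (8 − 9.375)² / 9.375 = 0.2017
χ² = 5.9335 + 4.2050 + 5.8939 + 0.2017 = 16.2341 ≈ 16.234

16.234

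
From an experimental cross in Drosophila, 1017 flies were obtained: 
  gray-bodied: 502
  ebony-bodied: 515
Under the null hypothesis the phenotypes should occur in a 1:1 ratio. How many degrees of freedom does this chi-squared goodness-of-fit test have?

1

A goodness-of-fit test with 2 phenotype classes has df = 2 − 1 = 1.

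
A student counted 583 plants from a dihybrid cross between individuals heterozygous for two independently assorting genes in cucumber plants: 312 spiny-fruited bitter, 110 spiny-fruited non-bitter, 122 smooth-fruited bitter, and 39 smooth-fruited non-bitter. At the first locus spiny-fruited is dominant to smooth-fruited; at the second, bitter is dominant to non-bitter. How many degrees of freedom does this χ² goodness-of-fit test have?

A dihybrid F₂ with independent assortment and complete dominance at both loci gives a 9:3:3:1 phenotypic ratio.
A goodness-of-fit test with 4 phenotype classes has df = 4 − 1 = 3.

3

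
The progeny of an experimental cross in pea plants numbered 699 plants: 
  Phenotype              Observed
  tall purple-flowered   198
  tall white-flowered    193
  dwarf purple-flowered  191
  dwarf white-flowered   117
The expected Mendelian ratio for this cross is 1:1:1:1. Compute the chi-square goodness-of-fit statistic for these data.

The 1:1:1:1 ratio has 4 parts, so with N = 699 the expected counts are:
  tall purple-flowered: 699 × 1/4 = 174.75
  tall white-flowered: 699 × 1/4 = 174.75
  dwarf purple-flowered: 699 × 1/4 = 174.75
  dwarf white-flowered: 699 × 1/4 = 174.75
χ² = Σ (O − E)² / E
  tall purple-flowered: (198 − 174.75)² / 174.75 = 3.0933
  tall white-flowered: (193 − 174.75)² / 174.75 = 1.9059
  dwarf purple-flowered: (191 − 174.75)² / 174.75 = 1.5111
  dwarf white-flowered: (117 − 174.75)² / 174.75 = 19.0848
χ² = 3.0933 + 1.9059 + 1.5111 + 19.0848 = 25.5951 ≈ 25.595

25.595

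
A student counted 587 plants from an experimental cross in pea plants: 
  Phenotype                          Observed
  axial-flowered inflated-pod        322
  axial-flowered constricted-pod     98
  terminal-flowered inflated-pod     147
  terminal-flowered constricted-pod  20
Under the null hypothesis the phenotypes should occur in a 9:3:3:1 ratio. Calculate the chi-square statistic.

21.512

Total ratio parts = 16. Expected numbers out of 587:
  axial-flowered inflated-pod: 587 × 9/16 = 330.1875
  axial-flowered constricted-pod: 587 × 3/16 = 110.0625
  terminal-flowered inflated-pod: 587 × 3/16 = 110.0625
  terminal-flowered constricted-pod: 587 × 1/16 = 36.6875
χ² = Σ (O − E)² / E
  axial-flowered inflated-pod: (322 − 330.1875)² / 330.1875 = 0.2030
  axial-flowered constricted-pod: (98 − 110.0625)² / 110.0625 = 1.3220
  terminal-flowered inflated-pod: (147 − 110.0625)² / 110.0625 = 12.3964
  terminal-flowered constricted-pod: (20 − 36.6875)² / 36.6875 = 7.5904
χ² = 0.2030 + 1.3220 + 12.3964 + 7.5904 = 21.5118 ≈ 21.512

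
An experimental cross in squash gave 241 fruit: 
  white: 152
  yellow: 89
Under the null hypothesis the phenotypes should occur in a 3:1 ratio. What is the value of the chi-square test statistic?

18.292

Total ratio parts = 4. Expected numbers out of 241:
  white: 241 × 3/4 = 180.75
  yellow: 241 × 1/4 = 60.25
χ² = Σ (O − E)² / E
  white: (152 − 180.75)² / 180.75 = 4.5730
  yellow: (89 − 60.25)² / 60.25 = 13.7189
χ² = 4.5730 + 13.7189 = 18.2919 ≈ 18.292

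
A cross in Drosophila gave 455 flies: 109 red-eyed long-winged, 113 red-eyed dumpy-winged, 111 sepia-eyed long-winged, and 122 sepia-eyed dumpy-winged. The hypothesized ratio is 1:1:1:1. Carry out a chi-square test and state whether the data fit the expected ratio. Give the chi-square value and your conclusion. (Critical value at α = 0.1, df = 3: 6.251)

Expected counts for N = 455 under a 1:1:1:1 ratio (total parts = 4):
  red-eyed long-winged: 455 × 1/4 = 113.75
  red-eyed dumpy-winged: 455 × 1/4 = 113.75
  sepia-eyed long-winged: 455 × 1/4 = 113.75
  sepia-eyed dumpy-winged: 455 × 1/4 = 113.75
χ² = Σ (O − E)² / E
  red-eyed long-winged: (109 − 113.75)² / 113.75 = 0.1984
  red-eyed dumpy-winged: (113 − 113.75)² / 113.75 = 0.0049
  sepia-eyed long-winged: (111 − 113.75)² / 113.75 = 0.0665
  sepia-eyed dumpy-winged: (122 − 113.75)² / 113.75 = 0.5984
χ² = 0.1984 + 0.0049 + 0.0665 + 0.5984 = 0.8682 ≈ 0.868
Degrees of freedom = 4 − 1 = 3; critical value at α = 0.1 is 6.251.
Since 0.868 < 6.251, we fail to reject the null hypothesis — the data are consistent with the 1:1:1:1 ratio.

0.868; consistent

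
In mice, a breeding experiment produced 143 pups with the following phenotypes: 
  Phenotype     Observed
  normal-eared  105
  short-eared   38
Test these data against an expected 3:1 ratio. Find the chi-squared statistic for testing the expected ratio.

0.189

The 3:1 ratio has 4 parts, so with N = 143 the expected counts are:
  normal-eared: 143 × 3/4 = 107.25
  short-eared: 143 × 1/4 = 35.75
χ² = Σ (O − E)² / E
  normal-eared: (105 − 107.25)² / 107.25 = 0.0472
  short-eared: (38 − 35.75)² / 35.75 = 0.1416
χ² = 0.0472 + 0.1416 = 0.1888 ≈ 0.189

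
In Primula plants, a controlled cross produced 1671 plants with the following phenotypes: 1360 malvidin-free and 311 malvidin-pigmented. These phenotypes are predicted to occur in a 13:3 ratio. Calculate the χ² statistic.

0.021

The 13:3 ratio has 16 parts, so with N = 1671 the expected counts are:
  malvidin-free: 1671 × 13/16 = 1357.6875
  malvidin-pigmented: 1671 × 3/16 = 313.3125
χ² = Σ (O − E)² / E
  malvidin-free: (1360 − 1357.6875)² / 1357.6875 = 0.0039
  malvidin-pigmented: (311 − 313.3125)² / 313.3125 = 0.0171
χ² = 0.0039 + 0.0171 = 0.021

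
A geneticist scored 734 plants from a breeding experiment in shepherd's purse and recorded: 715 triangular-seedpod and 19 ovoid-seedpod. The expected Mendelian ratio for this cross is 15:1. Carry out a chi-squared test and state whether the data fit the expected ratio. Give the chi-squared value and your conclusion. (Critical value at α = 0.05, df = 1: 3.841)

Expected counts for N = 734 under a 15:1 ratio (total parts = 16):
  triangular-seedpod: 734 × 15/16 = 688.125
  ovoid-seedpod: 734 × 1/16 = 45.875
χ² = Σ (O − E)² / E
  triangular-seedpod: (715 − 688.125)² / 688.125 = 1.0496
  ovoid-seedpod: (19 − 45.875)² / 45.875 = 15.7442
χ² = 1.0496 + 15.7442 = 16.7938 ≈ 16.794
Degrees of freedom = 2 − 1 = 1; critical value at α = 0.05 is 3.841.
Since 16.794 > 3.841, we reject the null hypothesis — the data do not fit the 15:1 ratio.

16.794; not consistent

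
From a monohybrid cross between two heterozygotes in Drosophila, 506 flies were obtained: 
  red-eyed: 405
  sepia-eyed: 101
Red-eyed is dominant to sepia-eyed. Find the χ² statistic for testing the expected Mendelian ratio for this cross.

6.854

For a monohybrid cross between heterozygotes with complete dominance, the expected phenotypic ratio is 3:1.
Total ratio parts = 4. Expected numbers out of 506:
  red-eyed: 506 × 3/4 = 379.5
  sepia-eyed: 506 × 1/4 = 126.5
χ² = Σ (O − E)² / E
  red-eyed: (405 − 379.5)² / 379.5 = 1.7134
  sepia-eyed: (101 − 126.5)² / 126.5 = 5.1403
χ² = 1.7134 + 5.1403 = 6.8537 ≈ 6.854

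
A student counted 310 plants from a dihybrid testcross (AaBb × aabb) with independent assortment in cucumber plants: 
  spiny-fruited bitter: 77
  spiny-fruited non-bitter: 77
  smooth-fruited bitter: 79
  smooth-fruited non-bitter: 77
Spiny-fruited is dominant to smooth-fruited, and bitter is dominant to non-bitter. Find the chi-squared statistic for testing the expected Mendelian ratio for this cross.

0.039

A dihybrid testcross with independent assortment gives a 1:1:1:1 ratio.
Under the 1:1:1:1 hypothesis (Σ ratio = 4, N = 310):
  spiny-fruited bitter: 310 × 1/4 = 77.5
  spiny-fruited non-bitter: 310 × 1/4 = 77.5
  smooth-fruited bitter: 310 × 1/4 = 77.5
  smooth-fruited non-bitter: 310 × 1/4 = 77.5
χ² = Σ (O − E)² / E
  spiny-fruited bitter: (77 − 77.5)² / 77.5 = 0.0032
  spiny-fruited non-bitter: (77 − 77.5)² / 77.5 = 0.0032
  smooth-fruited bitter: (79 − 77.5)² / 77.5 = 0.0290
  smooth-fruited non-bitter: (77 − 77.5)² / 77.5 = 0.0032
χ² = 0.0032 + 0.0032 + 0.0290 + 0.0032 = 0.0386 ≈ 0.039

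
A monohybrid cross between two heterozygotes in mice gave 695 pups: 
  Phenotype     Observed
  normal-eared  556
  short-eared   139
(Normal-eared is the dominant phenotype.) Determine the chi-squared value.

For a monohybrid cross between heterozygotes with complete dominance, the expected phenotypic ratio is 3:1.
The 3:1 ratio has 4 parts, so with N = 695 the expected counts are:
  normal-eared: 695 × 3/4 = 521.25
  short-eared: 695 × 1/4 = 173.75
χ² = Σ (O − E)² / E
  normal-eared: (556 − 521.25)² / 521.25 = 2.3167
  short-eared: (139 − 173.75)² / 173.75 = 6.9500
χ² = 2.3167 + 6.9500 = 9.2667 ≈ 9.267

9.267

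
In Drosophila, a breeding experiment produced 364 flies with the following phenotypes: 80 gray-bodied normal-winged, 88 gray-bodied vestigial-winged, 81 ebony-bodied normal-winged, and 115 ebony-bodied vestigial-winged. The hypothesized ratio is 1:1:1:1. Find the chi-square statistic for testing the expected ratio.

8.857

Total ratio parts = 4. Expected numbers out of 364:
  gray-bodied normal-winged: 364 × 1/4 = 91
  gray-bodied vestigial-winged: 364 × 1/4 = 91
  ebony-bodied normal-winged: 364 × 1/4 = 91
  ebony-bodied vestigial-winged: 364 × 1/4 = 91
χ² = Σ (O − E)² / E
  gray-bodied normal-winged: (80 − 91)² / 91 = 1.3297
  gray-bodied vestigial-winged: (88 − 91)² / 91 = 0.0989
  ebony-bodied normal-winged: (81 − 91)² / 91 = 1.0989
  ebony-bodied vestigial-winged: (115 − 91)² / 91 = 6.3297
χ² = 1.3297 + 0.0989 + 1.0989 + 6.3297 = 8.8572 ≈ 8.857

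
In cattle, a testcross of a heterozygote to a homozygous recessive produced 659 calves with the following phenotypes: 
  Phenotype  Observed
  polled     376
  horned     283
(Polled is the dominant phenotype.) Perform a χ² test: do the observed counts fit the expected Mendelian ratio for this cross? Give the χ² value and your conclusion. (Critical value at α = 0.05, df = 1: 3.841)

13.124; not consistent

A testcross of a heterozygote (Aa × aa) gives a 1:1 phenotypic ratio.
Under the 1:1 hypothesis (Σ ratio = 2, N = 659):
  polled: 659 × 1/2 = 329.5
  horned: 659 × 1/2 = 329.5
χ² = Σ (O − E)² / E
  polled: (376 − 329.5)² / 329.5 = 6.5622
  horned: (283 − 329.5)² / 329.5 = 6.5622
χ² = 6.5622 + 6.5622 = 13.1244 ≈ 13.124
Degrees of freedom = 2 − 1 = 1; critical value at α = 0.05 is 3.841.
Since 13.124 > 3.841, we reject the null hypothesis — the data do not fit the 1:1 ratio.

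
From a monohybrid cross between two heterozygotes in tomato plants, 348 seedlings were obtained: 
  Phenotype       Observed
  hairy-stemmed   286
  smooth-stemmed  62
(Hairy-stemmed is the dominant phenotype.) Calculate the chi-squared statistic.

9.579

For a monohybrid cross between heterozygotes with complete dominance, the expected phenotypic ratio is 3:1.
The 3:1 ratio has 4 parts, so with N = 348 the expected counts are:
  hairy-stemmed: 348 × 3/4 = 261
  smooth-stemmed: 348 × 1/4 = 87
χ² = Σ (O − E)² / E
  hairy-stemmed: (286 − 261)² / 261 = 2.3946
  smooth-stemmed: (62 − 87)² / 87 = 7.1839
χ² = 2.3946 + 7.1839 = 9.5785 ≈ 9.579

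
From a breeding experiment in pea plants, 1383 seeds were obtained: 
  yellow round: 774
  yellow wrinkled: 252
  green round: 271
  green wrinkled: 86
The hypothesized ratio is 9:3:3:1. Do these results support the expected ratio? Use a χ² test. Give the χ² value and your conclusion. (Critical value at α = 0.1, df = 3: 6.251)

0.755; consistent

Total ratio parts = 16. Expected numbers out of 1383:
  yellow round: 1383 × 9/16 = 777.9375
  yellow wrinkled: 1383 × 3/16 = 259.3125
  green round: 1383 × 3/16 = 259.3125
  green wrinkled: 1383 × 1/16 = 86.4375
χ² = Σ (O − E)² / E
  yellow round: (774 − 777.9375)² / 777.9375 = 0.0199
  yellow wrinkled: (252 − 259.3125)² / 259.3125 = 0.2062
  green round: (271 − 259.3125)² / 259.3125 = 0.5268
  green wrinkled: (86 − 86.4375)² / 86.4375 = 0.0022
χ² = 0.0199 + 0.2062 + 0.5268 + 0.0022 = 0.7551 ≈ 0.755
Degrees of freedom = 4 − 1 = 3; critical value at α = 0.1 is 6.251.
Since 0.755 < 6.251, we fail to reject the null hypothesis — the data are consistent with the 9:3:3:1 ratio.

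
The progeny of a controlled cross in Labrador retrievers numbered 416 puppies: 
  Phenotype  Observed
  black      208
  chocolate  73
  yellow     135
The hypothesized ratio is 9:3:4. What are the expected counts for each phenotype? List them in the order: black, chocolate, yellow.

234, 78, 104

Under the 9:3:4 hypothesis (Σ ratio = 16, N = 416):
  black: 416 × 9/16 = 234
  chocolate: 416 × 3/16 = 78
  yellow: 416 × 4/16 = 104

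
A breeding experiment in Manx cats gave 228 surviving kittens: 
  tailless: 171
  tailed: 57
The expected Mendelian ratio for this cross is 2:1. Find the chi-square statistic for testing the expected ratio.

7.125

The 2:1 ratio has 3 parts, so with N = 228 the expected counts are:
  tailless: 228 × 2/3 = 152
  tailed: 228 × 1/3 = 76
χ² = Σ (O − E)² / E
  tailless: (171 − 152)² / 152 = 2.3750
  tailed: (57 − 76)² / 76 = 4.7500
χ² = 2.3750 + 4.7500 = 7.125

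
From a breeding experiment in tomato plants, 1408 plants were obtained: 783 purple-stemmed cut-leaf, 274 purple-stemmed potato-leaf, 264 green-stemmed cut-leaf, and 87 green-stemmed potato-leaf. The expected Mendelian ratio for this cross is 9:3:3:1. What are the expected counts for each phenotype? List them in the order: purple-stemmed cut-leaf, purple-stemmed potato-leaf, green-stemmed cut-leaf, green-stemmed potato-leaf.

792, 264, 264, 88

Total ratio parts = 16. Expected numbers out of 1408:
  purple-stemmed cut-leaf: 1408 × 9/16 = 792
  purple-stemmed potato-leaf: 1408 × 3/16 = 264
  green-stemmed cut-leaf: 1408 × 3/16 = 264
  green-stemmed potato-leaf: 1408 × 1/16 = 88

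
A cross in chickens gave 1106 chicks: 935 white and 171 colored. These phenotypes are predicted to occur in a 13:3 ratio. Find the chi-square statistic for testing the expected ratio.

7.853

Expected counts for N = 1106 under a 13:3 ratio (total parts = 16):
  white: 1106 × 13/16 = 898.625
  colored: 1106 × 3/16 = 207.375
χ² = Σ (O − E)² / E
  white: (935 − 898.625)² / 898.625 = 1.4724
  colored: (171 − 207.375)² / 207.375 = 6.3804
χ² = 1.4724 + 6.3804 = 7.8528 ≈ 7.853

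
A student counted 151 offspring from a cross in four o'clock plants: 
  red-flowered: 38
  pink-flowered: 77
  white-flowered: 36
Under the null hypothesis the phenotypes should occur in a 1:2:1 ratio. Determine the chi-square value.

0.113

Expected counts for N = 151 under a 1:2:1 ratio (total parts = 4):
  red-flowered: 151 × 1/4 = 37.75
  pink-flowered: 151 × 2/4 = 75.5
  white-flowered: 151 × 1/4 = 37.75
χ² = Σ (O − E)² / E
  red-flowered: (38 − 37.75)² / 37.75 = 0.0017
  pink-flowered: (77 − 75.5)² / 75.5 = 0.0298
  white-flowered: (36 − 37.75)² / 37.75 = 0.0811
χ² = 0.0017 + 0.0298 + 0.0811 = 0.1126 ≈ 0.113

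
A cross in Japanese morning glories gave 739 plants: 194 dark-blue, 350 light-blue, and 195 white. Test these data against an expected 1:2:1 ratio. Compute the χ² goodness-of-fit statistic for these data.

Expected counts for N = 739 under a 1:2:1 ratio (total parts = 4):
  dark-blue: 739 × 1/4 = 184.75
  light-blue: 739 × 2/4 = 369.5
  white: 739 × 1/4 = 184.75
χ² = Σ (O − E)² / E
  dark-blue: (194 − 184.75)² / 184.75 = 0.4631
  light-blue: (350 − 369.5)² / 369.5 = 1.0291
  white: (195 − 184.75)² / 184.75 = 0.5687
χ² = 0.4631 + 1.0291 + 0.5687 = 2.0609 ≈ 2.061

2.061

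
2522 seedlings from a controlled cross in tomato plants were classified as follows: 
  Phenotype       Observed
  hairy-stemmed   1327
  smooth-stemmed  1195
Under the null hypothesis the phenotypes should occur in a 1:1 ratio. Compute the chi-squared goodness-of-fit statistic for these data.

Expected counts for N = 2522 under a 1:1 ratio (total parts = 2):
  hairy-stemmed: 2522 × 1/2 = 1261
  smooth-stemmed: 2522 × 1/2 = 1261
χ² = Σ (O − E)² / E
  hairy-stemmed: (1327 − 1261)² / 1261 = 3.4544
  smooth-stemmed: (1195 − 1261)² / 1261 = 3.4544
χ² = 3.4544 + 3.4544 = 6.9088 ≈ 6.909

6.909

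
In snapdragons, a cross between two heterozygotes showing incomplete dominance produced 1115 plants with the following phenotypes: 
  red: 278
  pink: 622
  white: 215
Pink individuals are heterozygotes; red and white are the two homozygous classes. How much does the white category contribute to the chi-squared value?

With incomplete dominance, a heterozygote × heterozygote cross gives a 1:2:1 phenotypic ratio.
Total ratio parts = 4. Expected numbers out of 1115:
  red: 1115 × 1/4 = 278.75
  pink: 1115 × 2/4 = 557.5
  white: 1115 × 1/4 = 278.75
Contribution of white: (215 − 278.75)² / 278.75 = 14.5796

14.580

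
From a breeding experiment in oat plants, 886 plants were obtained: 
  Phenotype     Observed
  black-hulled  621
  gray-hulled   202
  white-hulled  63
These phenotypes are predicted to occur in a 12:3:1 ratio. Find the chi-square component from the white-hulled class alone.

1.050

Expected counts for N = 886 under a 12:3:1 ratio (total parts = 16):
  black-hulled: 886 × 12/16 = 664.5
  gray-hulled: 886 × 3/16 = 166.125
  white-hulled: 886 × 1/16 = 55.375
Contribution of white-hulled: (63 − 55.375)² / 55.375 = 1.0499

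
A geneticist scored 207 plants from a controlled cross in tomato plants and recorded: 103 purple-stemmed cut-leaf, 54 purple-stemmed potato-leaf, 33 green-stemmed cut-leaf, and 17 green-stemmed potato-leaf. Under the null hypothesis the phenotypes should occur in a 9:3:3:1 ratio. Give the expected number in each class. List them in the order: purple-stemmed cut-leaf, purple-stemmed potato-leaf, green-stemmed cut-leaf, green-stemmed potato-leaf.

Under the 9:3:3:1 hypothesis (Σ ratio = 16, N = 207):
  purple-stemmed cut-leaf: 207 × 9/16 = 116.4375
  purple-stemmed potato-leaf: 207 × 3/16 = 38.8125
  green-stemmed cut-leaf: 207 × 3/16 = 38.8125
  green-stemmed potato-leaf: 207 × 1/16 = 12.9375

116.4375, 38.8125, 38.8125, 12.9375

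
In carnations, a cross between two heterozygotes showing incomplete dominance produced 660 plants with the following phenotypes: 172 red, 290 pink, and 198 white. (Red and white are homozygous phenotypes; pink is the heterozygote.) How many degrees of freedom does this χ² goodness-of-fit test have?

2

With incomplete dominance, a heterozygote × heterozygote cross gives a 1:2:1 phenotypic ratio.
A goodness-of-fit test with 3 phenotype classes has df = 3 − 1 = 2.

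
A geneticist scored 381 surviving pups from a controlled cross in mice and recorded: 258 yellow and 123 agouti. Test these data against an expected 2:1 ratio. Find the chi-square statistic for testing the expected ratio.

Under the 2:1 hypothesis (Σ ratio = 3, N = 381):
  yellow: 381 × 2/3 = 254
  agouti: 381 × 1/3 = 127
χ² = Σ (O − E)² / E
  yellow: (258 − 254)² / 254 = 0.0630
  agouti: (123 − 127)² / 127 = 0.1260
χ² = 0.0630 + 0.1260 = 0.189

0.189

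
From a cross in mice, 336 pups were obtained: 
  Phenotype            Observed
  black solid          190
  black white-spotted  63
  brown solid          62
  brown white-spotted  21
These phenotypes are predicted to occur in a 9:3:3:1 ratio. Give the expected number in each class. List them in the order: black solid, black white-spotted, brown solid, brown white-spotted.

189, 63, 63, 21

Under the 9:3:3:1 hypothesis (Σ ratio = 16, N = 336):
  black solid: 336 × 9/16 = 189
  black white-spotted: 336 × 3/16 = 63
  brown solid: 336 × 3/16 = 63
  brown white-spotted: 336 × 1/16 = 21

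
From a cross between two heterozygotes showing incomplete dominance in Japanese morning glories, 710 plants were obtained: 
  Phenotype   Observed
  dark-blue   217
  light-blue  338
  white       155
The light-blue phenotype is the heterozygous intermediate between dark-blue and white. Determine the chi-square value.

With incomplete dominance, a heterozygote × heterozygote cross gives a 1:2:1 phenotypic ratio.
The 1:2:1 ratio has 4 parts, so with N = 710 the expected counts are:
  dark-blue: 710 × 1/4 = 177.5
  light-blue: 710 × 2/4 = 355
  white: 710 × 1/4 = 177.5
χ² = Σ (O − E)² / E
  dark-blue: (217 − 177.5)² / 177.5 = 8.7901
  light-blue: (338 − 355)² / 355 = 0.8141
  white: (155 − 177.5)² / 177.5 = 2.8521
χ² = 8.7901 + 0.8141 + 2.8521 = 12.4563 ≈ 12.456

12.456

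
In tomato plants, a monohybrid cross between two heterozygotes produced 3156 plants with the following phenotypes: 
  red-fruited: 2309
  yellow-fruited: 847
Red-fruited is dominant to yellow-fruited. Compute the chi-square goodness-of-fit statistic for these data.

For a monohybrid cross between heterozygotes with complete dominance, the expected phenotypic ratio is 3:1.
Under the 3:1 hypothesis (Σ ratio = 4, N = 3156):
  red-fruited: 3156 × 3/4 = 2367
  yellow-fruited: 3156 × 1/4 = 789
χ² = Σ (O − E)² / E
  red-fruited: (2309 − 2367)² / 2367 = 1.4212
  yellow-fruited: (847 − 789)² / 789 = 4.2636
χ² = 1.4212 + 4.2636 = 5.6848 ≈ 5.685

5.685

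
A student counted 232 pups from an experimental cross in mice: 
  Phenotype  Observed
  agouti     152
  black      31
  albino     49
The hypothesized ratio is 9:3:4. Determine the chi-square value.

The 9:3:4 ratio has 16 parts, so with N = 232 the expected counts are:
  agouti: 232 × 9/16 = 130.5
  black: 232 × 3/16 = 43.5
  albino: 232 × 4/16 = 58
χ² = Σ (O − E)² / E
  agouti: (152 − 130.5)² / 130.5 = 3.5421
  black: (31 − 43.5)² / 43.5 = 3.5920
  albino: (49 − 58)² / 58 = 1.3966
χ² = 3.5421 + 3.5920 + 1.3966 = 8.5307 ≈ 8.531

8.531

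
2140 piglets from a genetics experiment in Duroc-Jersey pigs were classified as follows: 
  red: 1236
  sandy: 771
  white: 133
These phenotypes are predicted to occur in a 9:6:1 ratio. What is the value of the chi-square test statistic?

The 9:6:1 ratio has 16 parts, so with N = 2140 the expected counts are:
  red: 2140 × 9/16 = 1203.75
  sandy: 2140 × 6/16 = 802.5
  white: 2140 × 1/16 = 133.75
χ² = Σ (O − E)² / E
  red: (1236 − 1203.75)² / 1203.75 = 0.8640
  sandy: (771 − 802.5)² / 802.5 = 1.2364
  white: (133 − 133.75)² / 133.75 = 0.0042
χ² = 0.8640 + 1.2364 + 0.0042 = 2.1046 ≈ 2.105

2.105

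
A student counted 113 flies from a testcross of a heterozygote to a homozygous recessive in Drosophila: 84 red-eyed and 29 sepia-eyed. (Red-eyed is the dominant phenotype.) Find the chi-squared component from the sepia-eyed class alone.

13.385

A testcross of a heterozygote (Aa × aa) gives a 1:1 phenotypic ratio.
Under the 1:1 hypothesis (Σ ratio = 2, N = 113):
  red-eyed: 113 × 1/2 = 56.5
  sepia-eyed: 113 × 1/2 = 56.5
Contribution of sepia-eyed: (29 − 56.5)² / 56.5 = 13.3850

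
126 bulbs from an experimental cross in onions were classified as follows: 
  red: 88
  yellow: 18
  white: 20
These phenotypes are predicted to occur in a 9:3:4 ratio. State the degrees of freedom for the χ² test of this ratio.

2

A goodness-of-fit test with 3 phenotype classes has df = 3 − 1 = 2.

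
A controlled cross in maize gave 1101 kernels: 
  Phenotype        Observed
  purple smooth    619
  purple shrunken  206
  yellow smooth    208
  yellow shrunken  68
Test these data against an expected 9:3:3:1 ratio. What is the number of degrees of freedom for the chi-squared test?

3

A goodness-of-fit test with 4 phenotype classes has df = 4 − 1 = 3.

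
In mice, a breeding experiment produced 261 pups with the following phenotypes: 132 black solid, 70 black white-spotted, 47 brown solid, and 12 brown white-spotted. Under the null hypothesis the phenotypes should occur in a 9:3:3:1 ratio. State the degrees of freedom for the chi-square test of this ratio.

3

A goodness-of-fit test with 4 phenotype classes has df = 4 − 1 = 3.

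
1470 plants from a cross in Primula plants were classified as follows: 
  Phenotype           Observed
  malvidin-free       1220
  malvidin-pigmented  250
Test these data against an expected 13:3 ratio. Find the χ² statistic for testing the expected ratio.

2.932

The 13:3 ratio has 16 parts, so with N = 1470 the expected counts are:
  malvidin-free: 1470 × 13/16 = 1194.375
  malvidin-pigmented: 1470 × 3/16 = 275.625
χ² = Σ (O − E)² / E
  malvidin-free: (1220 − 1194.375)² / 1194.375 = 0.5498
  malvidin-pigmented: (250 − 275.625)² / 275.625 = 2.3824
χ² = 0.5498 + 2.3824 = 2.9322 ≈ 2.932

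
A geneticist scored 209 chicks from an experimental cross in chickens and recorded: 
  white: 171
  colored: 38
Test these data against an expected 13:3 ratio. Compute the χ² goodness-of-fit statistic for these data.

0.044

Expected counts for N = 209 under a 13:3 ratio (total parts = 16):
  white: 209 × 13/16 = 169.8125
  colored: 209 × 3/16 = 39.1875
χ² = Σ (O − E)² / E
  white: (171 − 169.8125)² / 169.8125 = 0.0083
  colored: (38 − 39.1875)² / 39.1875 = 0.0360
χ² = 0.0083 + 0.0360 = 0.0443 ≈ 0.044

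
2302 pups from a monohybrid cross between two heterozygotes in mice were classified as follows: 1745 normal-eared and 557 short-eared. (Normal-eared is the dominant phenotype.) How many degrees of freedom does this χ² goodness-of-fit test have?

1

For a monohybrid cross between heterozygotes with complete dominance, the expected phenotypic ratio is 3:1.
A goodness-of-fit test with 2 phenotype classes has df = 2 − 1 = 1.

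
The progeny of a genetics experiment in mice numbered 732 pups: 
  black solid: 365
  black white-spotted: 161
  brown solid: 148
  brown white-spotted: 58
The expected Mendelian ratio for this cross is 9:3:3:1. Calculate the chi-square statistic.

13.540

The 9:3:3:1 ratio has 16 parts, so with N = 732 the expected counts are:
  black solid: 732 × 9/16 = 411.75
  black white-spotted: 732 × 3/16 = 137.25
  brown solid: 732 × 3/16 = 137.25
  brown white-spotted: 732 × 1/16 = 45.75
χ² = Σ (O − E)² / E
  black solid: (365 − 411.75)² / 411.75 = 5.3080
  black white-spotted: (161 − 137.25)² / 137.25 = 4.1097
  brown solid: (148 − 137.25)² / 137.25 = 0.8420
  brown white-spotted: (58 − 45.75)² / 45.75 = 3.2801
χ² = 5.3080 + 4.1097 + 0.8420 + 3.2801 = 13.5398 ≈ 13.540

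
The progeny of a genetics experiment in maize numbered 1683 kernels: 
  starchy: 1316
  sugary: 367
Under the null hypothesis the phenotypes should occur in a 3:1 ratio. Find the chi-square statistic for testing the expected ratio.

The 3:1 ratio has 4 parts, so with N = 1683 the expected counts are:
  starchy: 1683 × 3/4 = 1262.25
  sugary: 1683 × 1/4 = 420.75
χ² = Σ (O − E)² / E
  starchy: (1316 − 1262.25)² / 1262.25 = 2.2888
  sugary: (367 − 420.75)² / 420.75 = 6.8665
χ² = 2.2888 + 6.8665 = 9.1553 ≈ 9.155

9.155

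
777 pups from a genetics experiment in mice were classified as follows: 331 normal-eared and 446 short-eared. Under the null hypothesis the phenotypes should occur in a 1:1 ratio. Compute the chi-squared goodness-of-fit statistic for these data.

Total ratio parts = 2. Expected numbers out of 777:
  normal-eared: 777 × 1/2 = 388.5
  short-eared: 777 × 1/2 = 388.5
χ² = Σ (O − E)² / E
  normal-eared: (331 − 388.5)² / 388.5 = 8.5103
  short-eared: (446 − 388.5)² / 388.5 = 8.5103
χ² = 8.5103 + 8.5103 = 17.0206 ≈ 17.021

17.021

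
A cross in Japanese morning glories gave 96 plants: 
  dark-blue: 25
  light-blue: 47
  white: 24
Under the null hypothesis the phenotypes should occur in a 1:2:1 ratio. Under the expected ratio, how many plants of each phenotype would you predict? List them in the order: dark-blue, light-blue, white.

24, 48, 24

Total ratio parts = 4. Expected numbers out of 96:
  dark-blue: 96 × 1/4 = 24
  light-blue: 96 × 2/4 = 48
  white: 96 × 1/4 = 24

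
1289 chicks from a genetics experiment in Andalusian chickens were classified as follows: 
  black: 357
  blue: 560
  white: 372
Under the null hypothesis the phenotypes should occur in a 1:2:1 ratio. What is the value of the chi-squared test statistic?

The 1:2:1 ratio has 4 parts, so with N = 1289 the expected counts are:
  black: 1289 × 1/4 = 322.25
  blue: 1289 × 2/4 = 644.5
  white: 1289 × 1/4 = 322.25
χ² = Σ (O − E)² / E
  black: (357 − 322.25)² / 322.25 = 3.7473
  blue: (560 − 644.5)² / 644.5 = 11.0787
  white: (372 − 322.25)² / 322.25 = 7.6806
χ² = 3.7473 + 11.0787 + 7.6806 = 22.5066 ≈ 22.507

22.507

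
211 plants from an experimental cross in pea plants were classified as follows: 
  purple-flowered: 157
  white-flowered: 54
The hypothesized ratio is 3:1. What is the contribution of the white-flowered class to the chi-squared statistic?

The 3:1 ratio has 4 parts, so with N = 211 the expected counts are:
  purple-flowered: 211 × 3/4 = 158.25
  white-flowered: 211 × 1/4 = 52.75
Contribution of white-flowered: (54 − 52.75)² / 52.75 = 0.0296

0.030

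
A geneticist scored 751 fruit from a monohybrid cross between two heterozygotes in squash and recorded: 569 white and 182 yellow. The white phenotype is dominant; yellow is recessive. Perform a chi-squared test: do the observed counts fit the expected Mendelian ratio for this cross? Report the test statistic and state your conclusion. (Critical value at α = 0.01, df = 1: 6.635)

For a monohybrid cross between heterozygotes with complete dominance, the expected phenotypic ratio is 3:1.
Expected counts for N = 751 under a 3:1 ratio (total parts = 4):
  white: 751 × 3/4 = 563.25
  yellow: 751 × 1/4 = 187.75
χ² = Σ (O − E)² / E
  white: (569 − 563.25)² / 563.25 = 0.0587
  yellow: (182 − 187.75)² / 187.75 = 0.1761
χ² = 0.0587 + 0.1761 = 0.2348 ≈ 0.235
Degrees of freedom = 2 − 1 = 1; critical value at α = 0.01 is 6.635.
Since 0.235 < 6.635, we fail to reject the null hypothesis — the data are consistent with the 3:1 ratio.

0.235; consistent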